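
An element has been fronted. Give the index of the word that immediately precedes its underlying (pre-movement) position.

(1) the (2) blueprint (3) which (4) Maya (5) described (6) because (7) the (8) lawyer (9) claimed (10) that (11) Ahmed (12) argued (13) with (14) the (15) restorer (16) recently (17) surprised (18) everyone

5

The displaced element is "the blueprint" (word 2).
It functions as the direct object of "described", so the gap sits immediately after word 5 ("described").
Base order: Maya described the blueprint because the lawyer claimed that Ahmed argued with the restorer recently.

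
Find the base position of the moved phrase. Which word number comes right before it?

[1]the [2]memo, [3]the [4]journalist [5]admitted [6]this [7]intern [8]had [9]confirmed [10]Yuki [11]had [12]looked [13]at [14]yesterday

13

The displaced element is "the memo" (word 2).
It is linked across 2 clause boundaries (Ø → Ø).
It functions as the object of the preposition "at" of "looked", so the gap sits immediately after word 13 ("at").
Base order: The journalist admitted this intern had confirmed Yuki had looked at the memo yesterday.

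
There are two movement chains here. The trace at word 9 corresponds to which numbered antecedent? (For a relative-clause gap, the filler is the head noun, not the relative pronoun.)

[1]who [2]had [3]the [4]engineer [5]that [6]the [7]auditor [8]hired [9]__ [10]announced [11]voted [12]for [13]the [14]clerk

4

The marked gap is inside the relative clause, the direct object of "hired".
Its filler is the head noun "engineer" (via "that"), at word 4.
(The other dependency links word 1 to a gap after word 10.)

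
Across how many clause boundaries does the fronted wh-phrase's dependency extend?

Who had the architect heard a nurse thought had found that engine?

2

"who" is extracted from the subject of "found".
Boundaries crossed, outermost first: [Ø], [Ø] — 2 in total.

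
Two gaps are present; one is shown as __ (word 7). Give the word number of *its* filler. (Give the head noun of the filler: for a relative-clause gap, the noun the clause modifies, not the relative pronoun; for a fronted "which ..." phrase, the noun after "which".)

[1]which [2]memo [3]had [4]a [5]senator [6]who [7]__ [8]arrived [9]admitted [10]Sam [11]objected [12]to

The marked gap is inside the relative clause, the subject of "arrived".
Its filler is the head noun "senator" (via "who"), at word 5.
(The other dependency links word 2 to a gap after word 12.)

5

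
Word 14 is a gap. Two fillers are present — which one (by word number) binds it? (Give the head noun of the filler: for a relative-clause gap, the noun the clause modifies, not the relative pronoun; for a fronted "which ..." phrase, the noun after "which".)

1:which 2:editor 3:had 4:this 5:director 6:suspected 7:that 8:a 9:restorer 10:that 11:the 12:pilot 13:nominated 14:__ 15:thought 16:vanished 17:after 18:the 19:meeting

The marked gap is inside the relative clause, the direct object of "nominated".
Its filler is the head noun "restorer" (via "that"), at word 9.
(The other dependency links word 2 to a gap after word 15.)

9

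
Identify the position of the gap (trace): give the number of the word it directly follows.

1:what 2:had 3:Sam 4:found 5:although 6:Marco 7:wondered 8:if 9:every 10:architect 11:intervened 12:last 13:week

The displaced element is "what" (word 1).
It functions as the direct object of "found", so the gap sits immediately after word 4 ("found").
Base order: Sam had found what although Marco wondered if every architect intervened last week.

4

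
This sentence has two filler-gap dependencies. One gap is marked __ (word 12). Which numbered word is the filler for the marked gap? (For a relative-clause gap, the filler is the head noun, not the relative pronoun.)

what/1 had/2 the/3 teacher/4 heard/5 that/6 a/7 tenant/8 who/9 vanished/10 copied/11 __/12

1

The marked gap is the direct object of "copied".
Its filler is the fronted wh-phrase "what", at word 1.
(The other dependency links word 8 to a gap after word 9.)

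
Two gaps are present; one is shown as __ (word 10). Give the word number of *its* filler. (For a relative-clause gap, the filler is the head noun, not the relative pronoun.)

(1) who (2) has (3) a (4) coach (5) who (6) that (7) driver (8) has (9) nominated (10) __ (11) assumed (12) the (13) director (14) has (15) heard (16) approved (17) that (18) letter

4

The marked gap is inside the relative clause, the direct object of "nominated".
Its filler is the head noun "coach" (via "who"), at word 4.
(The other dependency links word 1 to a gap after word 15.)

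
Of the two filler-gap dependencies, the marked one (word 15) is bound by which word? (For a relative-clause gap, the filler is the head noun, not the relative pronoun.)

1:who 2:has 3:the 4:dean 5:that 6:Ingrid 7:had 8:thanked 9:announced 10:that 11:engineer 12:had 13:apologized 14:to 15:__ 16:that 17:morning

1

The marked gap is the object of the preposition "to" of "apologized".
Its filler is the fronted wh-phrase "who", at word 1.
(The other dependency links word 4 to a gap after word 8.)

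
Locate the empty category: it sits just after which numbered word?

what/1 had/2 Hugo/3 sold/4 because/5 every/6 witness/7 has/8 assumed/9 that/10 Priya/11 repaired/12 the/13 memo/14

4

The displaced element is "what" (word 1).
It functions as the direct object of "sold", so the gap sits immediately after word 4 ("sold").
Base order: Hugo had sold what because every witness has assumed that Priya repaired the memo.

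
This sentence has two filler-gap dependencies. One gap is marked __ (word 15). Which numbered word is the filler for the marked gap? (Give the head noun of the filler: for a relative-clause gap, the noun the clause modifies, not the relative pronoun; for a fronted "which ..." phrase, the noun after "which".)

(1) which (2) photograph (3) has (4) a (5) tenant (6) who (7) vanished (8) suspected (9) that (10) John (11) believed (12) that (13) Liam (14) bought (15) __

The marked gap is the direct object of "bought".
Its filler is the fronted wh-phrase "which photograph", at word 2.
(The other dependency links word 5 to a gap after word 6.)

2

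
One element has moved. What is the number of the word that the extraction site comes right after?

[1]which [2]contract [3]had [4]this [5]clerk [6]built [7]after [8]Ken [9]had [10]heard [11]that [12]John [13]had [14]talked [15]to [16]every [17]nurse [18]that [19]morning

The displaced element is "which contract" (word 2).
It functions as the direct object of "built", so the gap sits immediately after word 6 ("built").
Base order: This clerk had built which contract after Ken had heard that John had talked to every nurse that morning.

6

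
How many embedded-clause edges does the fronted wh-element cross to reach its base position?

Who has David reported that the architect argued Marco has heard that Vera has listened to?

"who" is extracted from the PP object of "listened".
Boundaries crossed, outermost first: [that], [Ø], [that] — 3 in total.

3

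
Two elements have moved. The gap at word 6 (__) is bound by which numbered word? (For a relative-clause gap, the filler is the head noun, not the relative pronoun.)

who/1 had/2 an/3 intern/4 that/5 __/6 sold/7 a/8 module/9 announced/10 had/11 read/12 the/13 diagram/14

4

The marked gap is inside the relative clause, the subject of "sold".
Its filler is the head noun "intern" (via "that"), at word 4.
(The other dependency links word 1 to a gap after word 10.)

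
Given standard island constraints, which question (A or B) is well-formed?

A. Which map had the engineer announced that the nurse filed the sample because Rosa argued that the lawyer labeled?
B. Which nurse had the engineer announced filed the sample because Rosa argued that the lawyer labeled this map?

In A, the wh-phrase is extracted from inside an adjunct island (introduced by "because"), which blocks movement.
In B, the extraction path crosses only that-complement boundaries, which are transparent.
So B is grammatical.

B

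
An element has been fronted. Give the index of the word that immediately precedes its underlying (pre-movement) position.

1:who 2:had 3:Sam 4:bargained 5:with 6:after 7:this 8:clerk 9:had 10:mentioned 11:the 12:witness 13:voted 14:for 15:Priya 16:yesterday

5

The displaced element is "who" (word 1).
It functions as the object of the preposition "with" of "bargained", so the gap sits immediately after word 5 ("with").
Base order: Sam had bargained with who after this clerk had mentioned the witness voted for Priya yesterday.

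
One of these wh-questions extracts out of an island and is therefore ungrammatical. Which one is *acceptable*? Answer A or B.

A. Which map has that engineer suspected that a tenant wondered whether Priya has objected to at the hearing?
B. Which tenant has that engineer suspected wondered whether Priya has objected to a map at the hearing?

B

In A, the wh-phrase is extracted from inside a wh-island (introduced by "whether"), which blocks movement.
In B, the extraction path crosses only that-complement boundaries, which are transparent.
So B is grammatical.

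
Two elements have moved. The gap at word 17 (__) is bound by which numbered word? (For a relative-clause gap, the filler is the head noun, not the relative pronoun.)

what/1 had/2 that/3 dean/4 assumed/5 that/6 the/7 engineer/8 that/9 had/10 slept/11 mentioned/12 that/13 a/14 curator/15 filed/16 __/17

The marked gap is the direct object of "filed".
Its filler is the fronted wh-phrase "what", at word 1.
(The other dependency links word 8 to a gap after word 9.)

1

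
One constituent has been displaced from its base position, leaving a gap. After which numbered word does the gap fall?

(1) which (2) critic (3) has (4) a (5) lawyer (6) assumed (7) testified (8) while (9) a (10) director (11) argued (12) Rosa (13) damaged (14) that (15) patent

The displaced element is "which critic" (word 2).
It is linked across 1 clause boundary (Ø).
It functions as the subject of "testified", so the gap sits immediately after word 6 ("assumed").
Base order: A lawyer has assumed that which critic testified while a director argued Rosa damaged that patent.

6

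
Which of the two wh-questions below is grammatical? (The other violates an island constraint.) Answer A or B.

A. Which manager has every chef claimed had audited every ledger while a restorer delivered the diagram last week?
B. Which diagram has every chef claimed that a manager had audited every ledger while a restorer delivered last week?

A

In B, the wh-phrase is extracted from inside an adjunct island (introduced by "while"), which blocks movement.
In A, the extraction path crosses only that-complement boundaries, which are transparent.
So A is grammatical.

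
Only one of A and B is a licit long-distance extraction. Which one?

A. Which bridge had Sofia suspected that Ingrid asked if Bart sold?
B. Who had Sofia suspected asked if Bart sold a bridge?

B

In A, the wh-phrase is extracted from inside a wh-island (introduced by "if"), which blocks movement.
In B, the extraction path crosses only that-complement boundaries, which are transparent.
So B is grammatical.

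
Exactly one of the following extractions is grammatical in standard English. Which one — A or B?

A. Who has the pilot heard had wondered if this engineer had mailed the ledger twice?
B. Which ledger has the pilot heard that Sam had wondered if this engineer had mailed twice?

In B, the wh-phrase is extracted from inside a wh-island (introduced by "if"), which blocks movement.
In A, the extraction path crosses only that-complement boundaries, which are transparent.
So A is grammatical.

A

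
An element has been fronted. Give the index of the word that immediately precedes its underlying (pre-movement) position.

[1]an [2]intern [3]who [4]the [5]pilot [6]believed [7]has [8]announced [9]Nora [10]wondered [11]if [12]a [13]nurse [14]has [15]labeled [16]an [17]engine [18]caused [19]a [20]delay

The displaced element is "an intern" (word 2).
It is linked across 1 clause boundary (Ø).
It functions as the subject of "announced", so the gap sits immediately after word 6 ("believed").
Base order: The pilot believed that an intern has announced Nora wondered if a nurse has labeled an engine.

6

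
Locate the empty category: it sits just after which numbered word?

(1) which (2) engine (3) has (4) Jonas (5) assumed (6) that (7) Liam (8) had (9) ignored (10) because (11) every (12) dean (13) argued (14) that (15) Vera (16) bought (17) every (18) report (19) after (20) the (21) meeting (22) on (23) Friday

The displaced element is "which engine" (word 2).
It is linked across 1 clause boundary (that).
It functions as the direct object of "ignored", so the gap sits immediately after word 9 ("ignored").
Base order: Jonas has assumed that Liam had ignored which engine because every dean argued that Vera bought every report after the meeting on Friday.

9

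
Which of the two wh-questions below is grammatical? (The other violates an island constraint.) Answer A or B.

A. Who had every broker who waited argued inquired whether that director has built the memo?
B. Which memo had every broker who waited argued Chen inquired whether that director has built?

In B, the wh-phrase is extracted from inside a wh-island (introduced by "whether"), which blocks movement.
In A, the extraction path crosses only that-complement boundaries, which are transparent.
So A is grammatical.

A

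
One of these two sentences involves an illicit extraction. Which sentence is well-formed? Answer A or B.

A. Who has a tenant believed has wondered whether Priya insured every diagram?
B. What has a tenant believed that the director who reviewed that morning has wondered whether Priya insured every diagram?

A

In B, the wh-phrase is extracted from inside a complex-NP island (relative clause) (introduced by "who"), which blocks movement.
In A, the extraction path crosses only that-complement boundaries, which are transparent.
So A is grammatical.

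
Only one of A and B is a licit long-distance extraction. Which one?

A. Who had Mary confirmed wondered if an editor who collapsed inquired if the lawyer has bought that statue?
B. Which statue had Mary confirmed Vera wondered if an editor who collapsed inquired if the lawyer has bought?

In B, the wh-phrase is extracted from inside a wh-island (introduced by "if"), which blocks movement.
In A, the extraction path crosses only that-complement boundaries, which are transparent.
So A is grammatical.

A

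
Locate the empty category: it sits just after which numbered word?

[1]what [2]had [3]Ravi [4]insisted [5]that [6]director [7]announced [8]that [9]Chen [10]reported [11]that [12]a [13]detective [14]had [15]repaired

The displaced element is "what" (word 1).
It is linked across 3 clause boundaries (Ø → that → that).
It functions as the direct object of "repaired", so the gap sits immediately after word 15 ("repaired").
Base order: Ravi had insisted that director announced that Chen reported that a detective had repaired what.

15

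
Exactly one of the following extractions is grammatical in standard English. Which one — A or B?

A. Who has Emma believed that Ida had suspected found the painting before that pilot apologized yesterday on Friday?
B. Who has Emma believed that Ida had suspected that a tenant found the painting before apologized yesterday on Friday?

In B, the wh-phrase is extracted from inside an adjunct island (introduced by "before"), which blocks movement.
In A, the extraction path crosses only that-complement boundaries, which are transparent.
So A is grammatical.

A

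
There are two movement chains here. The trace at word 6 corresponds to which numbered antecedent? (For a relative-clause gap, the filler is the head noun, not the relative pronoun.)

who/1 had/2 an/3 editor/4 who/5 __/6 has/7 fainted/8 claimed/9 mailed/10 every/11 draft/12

4

The marked gap is inside the relative clause, the subject of "fainted".
Its filler is the head noun "editor" (via "who"), at word 4.
(The other dependency links word 1 to a gap after word 9.)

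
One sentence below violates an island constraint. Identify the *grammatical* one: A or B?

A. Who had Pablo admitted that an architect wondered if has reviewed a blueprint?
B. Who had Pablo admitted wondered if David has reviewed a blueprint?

In A, the wh-phrase is extracted from inside a wh-island (introduced by "if"), which blocks movement.
In B, the extraction path crosses only that-complement boundaries, which are transparent.
So B is grammatical.

B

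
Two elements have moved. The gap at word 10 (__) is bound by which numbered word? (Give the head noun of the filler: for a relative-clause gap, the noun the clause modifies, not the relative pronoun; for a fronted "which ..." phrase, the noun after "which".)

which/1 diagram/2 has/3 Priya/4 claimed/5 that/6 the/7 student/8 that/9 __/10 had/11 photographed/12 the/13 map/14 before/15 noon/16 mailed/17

8

The marked gap is inside the relative clause, the subject of "photographed".
Its filler is the head noun "student" (via "that"), at word 8.
(The other dependency links word 2 to a gap after word 17.)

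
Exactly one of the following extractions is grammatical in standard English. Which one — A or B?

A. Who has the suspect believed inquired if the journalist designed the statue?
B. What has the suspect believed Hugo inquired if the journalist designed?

A

In B, the wh-phrase is extracted from inside a wh-island (introduced by "if"), which blocks movement.
In A, the extraction path crosses only that-complement boundaries, which are transparent.
So A is grammatical.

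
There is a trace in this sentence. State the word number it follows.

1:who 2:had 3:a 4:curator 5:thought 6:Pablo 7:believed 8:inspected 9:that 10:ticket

The displaced element is "who" (word 1).
It is linked across 2 clause boundaries (Ø → Ø).
It functions as the subject of "inspected", so the gap sits immediately after word 7 ("believed").
Base order: A curator had thought Pablo believed that who inspected that ticket.

7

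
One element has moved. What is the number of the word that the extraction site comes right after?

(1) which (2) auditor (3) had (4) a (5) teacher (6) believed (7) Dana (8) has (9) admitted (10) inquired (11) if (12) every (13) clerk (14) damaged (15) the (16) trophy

The displaced element is "which auditor" (word 2).
It is linked across 2 clause boundaries (Ø → Ø).
It functions as the subject of "inquired", so the gap sits immediately after word 9 ("admitted").
Base order: A teacher had believed Dana has admitted which auditor inquired if every clerk damaged the trophy.

9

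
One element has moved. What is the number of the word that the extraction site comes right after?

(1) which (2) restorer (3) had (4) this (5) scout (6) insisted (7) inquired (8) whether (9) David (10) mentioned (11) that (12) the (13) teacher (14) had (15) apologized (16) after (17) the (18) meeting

The displaced element is "which restorer" (word 2).
It is linked across 1 clause boundary (Ø).
It functions as the subject of "inquired", so the gap sits immediately after word 6 ("insisted").
Base order: This scout had insisted that which restorer inquired whether David mentioned that the teacher had apologized after the meeting.

6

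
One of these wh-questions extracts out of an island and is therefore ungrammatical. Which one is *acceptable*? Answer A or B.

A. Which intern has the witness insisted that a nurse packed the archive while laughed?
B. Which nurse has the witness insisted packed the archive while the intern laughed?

In A, the wh-phrase is extracted from inside an adjunct island (introduced by "while"), which blocks movement.
In B, the extraction path crosses only that-complement boundaries, which are transparent.
So B is grammatical.

B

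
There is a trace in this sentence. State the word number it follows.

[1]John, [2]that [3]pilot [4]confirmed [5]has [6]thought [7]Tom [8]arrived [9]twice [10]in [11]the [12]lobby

4

The displaced element is "John" (word 1).
It is linked across 1 clause boundary (Ø).
It functions as the subject of "thought", so the gap sits immediately after word 4 ("confirmed").
Base order: That pilot confirmed John has thought Tom arrived twice in the lobby.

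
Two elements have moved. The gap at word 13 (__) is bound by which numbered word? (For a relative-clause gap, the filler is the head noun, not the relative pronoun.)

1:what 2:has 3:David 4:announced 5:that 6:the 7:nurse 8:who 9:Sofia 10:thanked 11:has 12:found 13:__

1

The marked gap is the direct object of "found".
Its filler is the fronted wh-phrase "what", at word 1.
(The other dependency links word 7 to a gap after word 10.)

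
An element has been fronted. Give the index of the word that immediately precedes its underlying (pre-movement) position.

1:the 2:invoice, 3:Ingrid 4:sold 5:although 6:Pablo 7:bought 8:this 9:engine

4

The displaced element is "the invoice" (word 2).
It functions as the direct object of "sold", so the gap sits immediately after word 4 ("sold").
Base order: Ingrid sold the invoice although Pablo bought this engine.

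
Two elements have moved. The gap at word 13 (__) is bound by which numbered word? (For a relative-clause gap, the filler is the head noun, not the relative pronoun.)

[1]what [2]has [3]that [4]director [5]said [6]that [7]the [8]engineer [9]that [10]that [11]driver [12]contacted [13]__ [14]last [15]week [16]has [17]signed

The marked gap is inside the relative clause, the direct object of "contacted".
Its filler is the head noun "engineer" (via "that"), at word 8.
(The other dependency links word 1 to a gap after word 17.)

8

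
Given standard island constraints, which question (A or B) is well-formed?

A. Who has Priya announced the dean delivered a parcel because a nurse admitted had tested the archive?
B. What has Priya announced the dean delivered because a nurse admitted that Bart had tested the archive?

In A, the wh-phrase is extracted from inside an adjunct island (introduced by "because"), which blocks movement.
In B, the extraction path crosses only that-complement boundaries, which are transparent.
So B is grammatical.

B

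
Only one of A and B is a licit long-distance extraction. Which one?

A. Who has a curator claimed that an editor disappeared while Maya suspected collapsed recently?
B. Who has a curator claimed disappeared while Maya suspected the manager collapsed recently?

B

In A, the wh-phrase is extracted from inside an adjunct island (introduced by "while"), which blocks movement.
In B, the extraction path crosses only that-complement boundaries, which are transparent.
So B is grammatical.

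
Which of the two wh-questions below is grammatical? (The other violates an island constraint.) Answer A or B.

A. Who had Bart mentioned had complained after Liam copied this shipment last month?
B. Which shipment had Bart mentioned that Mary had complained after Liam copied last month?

In B, the wh-phrase is extracted from inside an adjunct island (introduced by "after"), which blocks movement.
In A, the extraction path crosses only that-complement boundaries, which are transparent.
So A is grammatical.

A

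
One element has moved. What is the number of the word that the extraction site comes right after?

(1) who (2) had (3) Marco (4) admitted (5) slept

4

The displaced element is "who" (word 1).
It is linked across 1 clause boundary (Ø).
It functions as the subject of "slept", so the gap sits immediately after word 4 ("admitted").
Base order: Marco had admitted that who slept.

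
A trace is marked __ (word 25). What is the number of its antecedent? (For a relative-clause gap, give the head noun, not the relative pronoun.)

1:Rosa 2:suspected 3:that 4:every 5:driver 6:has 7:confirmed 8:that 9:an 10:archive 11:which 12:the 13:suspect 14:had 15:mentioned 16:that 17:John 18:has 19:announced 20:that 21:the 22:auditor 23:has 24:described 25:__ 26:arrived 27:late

10

The gap at 25 is the object of "described", inside a relative clause.
The relative pronoun is "which" (word 11); it is bound by the head noun immediately before it.
Its filler is the head noun "archive", at word 10.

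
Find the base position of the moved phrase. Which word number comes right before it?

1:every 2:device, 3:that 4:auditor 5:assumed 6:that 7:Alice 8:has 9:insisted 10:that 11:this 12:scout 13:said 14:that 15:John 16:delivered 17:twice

16

The displaced element is "every device" (word 2).
It is linked across 3 clause boundaries (that → that → that).
It functions as the direct object of "delivered", so the gap sits immediately after word 16 ("delivered").
Base order: That auditor assumed that Alice has insisted that this scout said that John delivered every device twice.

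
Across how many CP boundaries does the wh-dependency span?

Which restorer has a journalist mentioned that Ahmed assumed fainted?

2

"which restorer" is extracted from the subject of "fainted".
Boundaries crossed, outermost first: [that], [Ø] — 2 in total.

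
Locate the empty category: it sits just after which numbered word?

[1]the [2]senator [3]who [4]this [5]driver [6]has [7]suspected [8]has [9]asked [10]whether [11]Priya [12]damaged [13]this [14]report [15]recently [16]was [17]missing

7

The displaced element is "the senator" (word 2).
It is linked across 1 clause boundary (Ø).
It functions as the subject of "asked", so the gap sits immediately after word 7 ("suspected").
Base order: This driver has suspected the senator has asked whether Priya damaged this report recently.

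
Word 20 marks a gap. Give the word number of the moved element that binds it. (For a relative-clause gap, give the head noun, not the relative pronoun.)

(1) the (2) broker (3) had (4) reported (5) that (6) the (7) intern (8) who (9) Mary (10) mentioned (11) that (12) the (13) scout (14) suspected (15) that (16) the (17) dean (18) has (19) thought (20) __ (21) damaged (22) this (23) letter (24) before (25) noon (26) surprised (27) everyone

The gap at 20 is the subject of "damaged", inside a relative clause.
The relative pronoun is "who" (word 8); it is bound by the head noun immediately before it.
Its filler is the head noun "intern", at word 7.

7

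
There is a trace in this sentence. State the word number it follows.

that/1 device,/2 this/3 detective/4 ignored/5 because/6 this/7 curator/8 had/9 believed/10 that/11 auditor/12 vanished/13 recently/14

5

The displaced element is "that device" (word 2).
It functions as the direct object of "ignored", so the gap sits immediately after word 5 ("ignored").
Base order: This detective ignored that device because this curator had believed that auditor vanished recently.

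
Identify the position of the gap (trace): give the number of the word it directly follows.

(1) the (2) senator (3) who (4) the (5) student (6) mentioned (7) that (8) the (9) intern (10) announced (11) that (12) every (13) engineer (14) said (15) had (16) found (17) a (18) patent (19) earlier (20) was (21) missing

The displaced element is "the senator" (word 2).
It is linked across 3 clause boundaries (that → that → Ø).
It functions as the subject of "found", so the gap sits immediately after word 14 ("said").
Base order: The student mentioned that the intern announced that every engineer said that the senator had found a patent earlier.

14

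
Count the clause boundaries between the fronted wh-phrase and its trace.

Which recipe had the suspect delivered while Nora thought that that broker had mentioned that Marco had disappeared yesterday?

0

"which recipe" originates inside the matrix clause — no clause boundary is crossed.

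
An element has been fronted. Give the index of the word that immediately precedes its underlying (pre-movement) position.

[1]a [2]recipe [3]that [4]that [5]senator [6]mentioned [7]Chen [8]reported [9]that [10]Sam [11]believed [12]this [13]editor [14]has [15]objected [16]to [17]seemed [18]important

16

The displaced element is "a recipe" (word 2).
It is linked across 3 clause boundaries (Ø → that → Ø).
It functions as the object of the preposition "to" of "objected", so the gap sits immediately after word 16 ("to").
Base order: That senator mentioned Chen reported that Sam believed this editor has objected to a recipe.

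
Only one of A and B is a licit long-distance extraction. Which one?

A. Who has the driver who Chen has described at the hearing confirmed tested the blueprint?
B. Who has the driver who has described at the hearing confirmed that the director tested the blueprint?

A

In B, the wh-phrase is extracted from inside a complex-NP island (relative clause) (introduced by "who"), which blocks movement.
In A, the extraction path crosses only that-complement boundaries, which are transparent.
So A is grammatical.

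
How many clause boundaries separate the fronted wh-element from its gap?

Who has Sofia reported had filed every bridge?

1

"who" is extracted from the subject of "filed".
Boundaries crossed, outermost first: [Ø] — 1 in total.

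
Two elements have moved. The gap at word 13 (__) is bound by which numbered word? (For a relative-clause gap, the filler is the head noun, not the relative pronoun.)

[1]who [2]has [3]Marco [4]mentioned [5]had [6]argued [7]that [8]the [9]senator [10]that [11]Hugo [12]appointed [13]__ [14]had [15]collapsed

The marked gap is inside the relative clause, the direct object of "appointed".
Its filler is the head noun "senator" (via "that"), at word 9.
(The other dependency links word 1 to a gap after word 4.)

9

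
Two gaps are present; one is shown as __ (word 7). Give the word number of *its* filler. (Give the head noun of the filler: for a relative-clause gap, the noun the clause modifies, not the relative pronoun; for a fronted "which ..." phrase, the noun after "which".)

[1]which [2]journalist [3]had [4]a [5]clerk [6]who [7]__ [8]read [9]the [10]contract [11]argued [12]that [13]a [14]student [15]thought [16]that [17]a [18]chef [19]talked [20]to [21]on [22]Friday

The marked gap is inside the relative clause, the subject of "read".
Its filler is the head noun "clerk" (via "who"), at word 5.
(The other dependency links word 2 to a gap after word 20.)

5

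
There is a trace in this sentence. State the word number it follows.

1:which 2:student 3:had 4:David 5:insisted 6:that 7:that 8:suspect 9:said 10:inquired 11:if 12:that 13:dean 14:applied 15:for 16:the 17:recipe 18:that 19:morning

9

The displaced element is "which student" (word 2).
It is linked across 2 clause boundaries (that → Ø).
It functions as the subject of "inquired", so the gap sits immediately after word 9 ("said").
Base order: David had insisted that that suspect said that which student inquired if that dean applied for the recipe that morning.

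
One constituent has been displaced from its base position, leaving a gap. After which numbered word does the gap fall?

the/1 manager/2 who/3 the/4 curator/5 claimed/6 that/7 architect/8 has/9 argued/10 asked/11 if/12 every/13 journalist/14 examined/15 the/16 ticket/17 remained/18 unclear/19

10

The displaced element is "the manager" (word 2).
It is linked across 2 clause boundaries (Ø → Ø).
It functions as the subject of "asked", so the gap sits immediately after word 10 ("argued").
Base order: The curator claimed that architect has argued that the manager asked if every journalist examined the ticket.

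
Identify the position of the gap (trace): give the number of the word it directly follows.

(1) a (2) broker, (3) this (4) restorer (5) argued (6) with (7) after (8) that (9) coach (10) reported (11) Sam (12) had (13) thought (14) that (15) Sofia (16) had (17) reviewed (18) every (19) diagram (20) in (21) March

6

The displaced element is "a broker" (word 2).
It functions as the object of the preposition "with" of "argued", so the gap sits immediately after word 6 ("with").
Base order: This restorer argued with a broker after that coach reported Sam had thought that Sofia had reviewed every diagram in March.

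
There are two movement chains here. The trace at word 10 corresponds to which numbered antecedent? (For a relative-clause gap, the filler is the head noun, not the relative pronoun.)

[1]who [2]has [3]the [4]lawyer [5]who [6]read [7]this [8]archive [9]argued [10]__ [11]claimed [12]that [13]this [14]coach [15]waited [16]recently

The marked gap is the subject of "claimed".
Its filler is the fronted wh-phrase "who", at word 1.
(The other dependency links word 4 to a gap after word 5.)

1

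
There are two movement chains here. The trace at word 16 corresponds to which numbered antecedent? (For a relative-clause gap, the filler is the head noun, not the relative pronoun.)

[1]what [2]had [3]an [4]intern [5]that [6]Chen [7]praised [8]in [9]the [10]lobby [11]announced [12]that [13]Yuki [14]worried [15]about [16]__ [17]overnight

The marked gap is the object of the preposition "about" of "worried".
Its filler is the fronted wh-phrase "what", at word 1.
(The other dependency links word 4 to a gap after word 7.)

1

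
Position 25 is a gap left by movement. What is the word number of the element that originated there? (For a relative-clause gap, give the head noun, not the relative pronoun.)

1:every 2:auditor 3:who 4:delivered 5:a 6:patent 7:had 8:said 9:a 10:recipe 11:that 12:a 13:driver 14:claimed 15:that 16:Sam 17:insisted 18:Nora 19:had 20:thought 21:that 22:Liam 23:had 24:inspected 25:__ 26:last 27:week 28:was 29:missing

The gap at 25 is the object of "inspected", inside a relative clause.
The relative pronoun is "that" (word 11); it is bound by the head noun immediately before it.
Its filler is the head noun "recipe", at word 10.

10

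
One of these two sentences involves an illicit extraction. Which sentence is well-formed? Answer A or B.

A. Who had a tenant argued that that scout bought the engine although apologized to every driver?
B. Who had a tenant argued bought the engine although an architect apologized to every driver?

In A, the wh-phrase is extracted from inside an adjunct island (introduced by "although"), which blocks movement.
In B, the extraction path crosses only that-complement boundaries, which are transparent.
So B is grammatical.

B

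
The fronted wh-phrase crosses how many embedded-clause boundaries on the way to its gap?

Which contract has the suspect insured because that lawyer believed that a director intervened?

"which contract" originates inside the matrix clause — no clause boundary is crossed.

0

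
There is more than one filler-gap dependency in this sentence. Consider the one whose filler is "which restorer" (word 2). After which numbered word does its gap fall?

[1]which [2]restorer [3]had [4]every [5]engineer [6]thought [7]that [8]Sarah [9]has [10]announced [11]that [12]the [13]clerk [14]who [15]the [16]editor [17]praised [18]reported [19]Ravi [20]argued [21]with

21

The displaced element is "which restorer" (word 2).
It is linked across 3 clause boundaries (that → that → Ø).
It functions as the object of the preposition "with" of "argued", so the gap sits immediately after word 21 ("with").
Base order: Every engineer had thought that Sarah has announced that the clerk who the editor praised reported Ravi argued with which restorer.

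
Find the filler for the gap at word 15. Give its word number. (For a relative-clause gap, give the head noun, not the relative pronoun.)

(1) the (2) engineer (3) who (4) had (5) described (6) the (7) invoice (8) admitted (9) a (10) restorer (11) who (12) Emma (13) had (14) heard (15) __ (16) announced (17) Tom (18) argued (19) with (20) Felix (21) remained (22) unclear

10

The gap at 15 is the subject of "announced", inside a relative clause.
The relative pronoun is "who" (word 11); it is bound by the head noun immediately before it.
Its filler is the head noun "restorer", at word 10.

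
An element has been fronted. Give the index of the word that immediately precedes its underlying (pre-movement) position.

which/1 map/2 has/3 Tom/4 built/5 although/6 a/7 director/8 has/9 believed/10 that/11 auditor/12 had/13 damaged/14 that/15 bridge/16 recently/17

The displaced element is "which map" (word 2).
It functions as the direct object of "built", so the gap sits immediately after word 5 ("built").
Base order: Tom has built which map although a director has believed that auditor had damaged that bridge recently.

5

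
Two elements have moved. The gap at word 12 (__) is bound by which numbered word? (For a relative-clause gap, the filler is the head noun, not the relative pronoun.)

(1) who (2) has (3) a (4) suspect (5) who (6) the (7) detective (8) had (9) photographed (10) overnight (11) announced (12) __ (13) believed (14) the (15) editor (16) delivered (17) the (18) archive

1

The marked gap is the subject of "believed".
Its filler is the fronted wh-phrase "who", at word 1.
(The other dependency links word 4 to a gap after word 9.)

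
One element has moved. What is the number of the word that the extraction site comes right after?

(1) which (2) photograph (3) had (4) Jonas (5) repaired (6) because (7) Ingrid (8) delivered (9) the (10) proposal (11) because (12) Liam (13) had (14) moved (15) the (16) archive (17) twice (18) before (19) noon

5

The displaced element is "which photograph" (word 2).
It functions as the direct object of "repaired", so the gap sits immediately after word 5 ("repaired").
Base order: Jonas had repaired which photograph because Ingrid delivered the proposal because Liam had moved the archive twice before noon.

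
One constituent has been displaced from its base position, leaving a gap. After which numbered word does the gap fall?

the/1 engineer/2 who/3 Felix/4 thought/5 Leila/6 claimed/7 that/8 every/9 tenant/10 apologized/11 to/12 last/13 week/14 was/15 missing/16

12

The displaced element is "the engineer" (word 2).
It is linked across 2 clause boundaries (Ø → that).
It functions as the object of the preposition "to" of "apologized", so the gap sits immediately after word 12 ("to").
Base order: Felix thought Leila claimed that every tenant apologized to the engineer last week.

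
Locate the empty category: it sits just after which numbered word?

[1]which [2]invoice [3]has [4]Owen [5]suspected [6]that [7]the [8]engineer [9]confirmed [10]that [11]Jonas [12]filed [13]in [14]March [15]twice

12

The displaced element is "which invoice" (word 2).
It is linked across 2 clause boundaries (that → that).
It functions as the direct object of "filed", so the gap sits immediately after word 12 ("filed").
Base order: Owen has suspected that the engineer confirmed that Jonas filed which invoice in March twice.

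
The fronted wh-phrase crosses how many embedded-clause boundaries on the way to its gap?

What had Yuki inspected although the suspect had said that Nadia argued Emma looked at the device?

0

"what" originates inside the matrix clause — no clause boundary is crossed.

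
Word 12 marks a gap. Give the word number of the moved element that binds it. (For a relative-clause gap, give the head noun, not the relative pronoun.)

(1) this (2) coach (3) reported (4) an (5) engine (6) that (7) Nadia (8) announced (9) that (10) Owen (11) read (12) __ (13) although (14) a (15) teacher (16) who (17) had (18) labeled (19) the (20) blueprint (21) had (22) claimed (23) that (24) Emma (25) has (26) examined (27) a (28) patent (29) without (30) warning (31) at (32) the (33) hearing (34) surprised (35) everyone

5

The gap at 12 is the object of "read", inside a relative clause.
The relative pronoun is "that" (word 6); it is bound by the head noun immediately before it.
Its filler is the head noun "engine", at word 5.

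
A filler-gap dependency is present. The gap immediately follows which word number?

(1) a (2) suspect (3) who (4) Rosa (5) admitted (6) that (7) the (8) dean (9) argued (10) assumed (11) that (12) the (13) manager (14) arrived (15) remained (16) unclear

The displaced element is "a suspect" (word 2).
It is linked across 2 clause boundaries (that → Ø).
It functions as the subject of "assumed", so the gap sits immediately after word 9 ("argued").
Base order: Rosa admitted that the dean argued a suspect assumed that the manager arrived.

9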